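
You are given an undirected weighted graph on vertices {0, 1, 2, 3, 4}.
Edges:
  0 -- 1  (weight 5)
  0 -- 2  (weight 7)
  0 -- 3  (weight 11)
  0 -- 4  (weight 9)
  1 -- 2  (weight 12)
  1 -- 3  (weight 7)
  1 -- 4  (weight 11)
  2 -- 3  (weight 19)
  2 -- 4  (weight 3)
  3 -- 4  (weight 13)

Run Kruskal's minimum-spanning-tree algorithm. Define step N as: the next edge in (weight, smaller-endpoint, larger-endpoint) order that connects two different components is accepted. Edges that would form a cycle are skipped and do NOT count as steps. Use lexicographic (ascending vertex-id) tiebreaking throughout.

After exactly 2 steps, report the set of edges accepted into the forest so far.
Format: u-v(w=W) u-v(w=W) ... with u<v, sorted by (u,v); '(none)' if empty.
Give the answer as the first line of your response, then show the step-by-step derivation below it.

0-1(w=5) 2-4(w=3)

step 1: add edge 2-4 (w=3); MST = {2-4(w=3)}
step 2: add edge 0-1 (w=5); MST = {0-1(w=5) 2-4(w=3)}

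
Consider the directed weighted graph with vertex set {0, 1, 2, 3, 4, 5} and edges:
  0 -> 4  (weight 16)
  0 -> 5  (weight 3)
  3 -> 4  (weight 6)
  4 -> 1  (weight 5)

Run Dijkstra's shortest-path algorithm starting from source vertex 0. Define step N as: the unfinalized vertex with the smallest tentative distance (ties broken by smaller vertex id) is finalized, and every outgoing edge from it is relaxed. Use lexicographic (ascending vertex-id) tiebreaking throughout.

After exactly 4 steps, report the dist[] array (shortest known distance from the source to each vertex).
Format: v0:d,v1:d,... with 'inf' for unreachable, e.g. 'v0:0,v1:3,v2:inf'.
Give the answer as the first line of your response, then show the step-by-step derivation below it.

v0:0,v1:21,v2:inf,v3:inf,v4:16,v5:3

step 1: dist = v0:0,v1:inf,v2:inf,v3:inf,v4:16,v5:3
step 2: dist = v0:0,v1:inf,v2:inf,v3:inf,v4:16,v5:3
step 3: dist = v0:0,v1:21,v2:inf,v3:inf,v4:16,v5:3
step 4: dist = v0:0,v1:21,v2:inf,v3:inf,v4:16,v5:3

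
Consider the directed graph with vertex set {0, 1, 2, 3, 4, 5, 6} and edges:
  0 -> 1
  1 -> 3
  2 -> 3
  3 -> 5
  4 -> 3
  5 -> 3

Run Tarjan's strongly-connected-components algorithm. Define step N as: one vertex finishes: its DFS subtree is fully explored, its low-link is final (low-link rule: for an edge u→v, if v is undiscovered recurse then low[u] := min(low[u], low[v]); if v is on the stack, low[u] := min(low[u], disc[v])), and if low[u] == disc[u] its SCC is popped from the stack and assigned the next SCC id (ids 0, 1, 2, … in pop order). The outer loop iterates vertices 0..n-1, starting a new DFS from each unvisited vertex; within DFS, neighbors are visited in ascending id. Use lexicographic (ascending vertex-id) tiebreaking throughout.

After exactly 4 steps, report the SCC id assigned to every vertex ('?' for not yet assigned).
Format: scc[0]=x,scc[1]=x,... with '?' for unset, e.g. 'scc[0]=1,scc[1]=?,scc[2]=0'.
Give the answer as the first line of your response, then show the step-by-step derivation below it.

scc[0]=2,scc[1]=1,scc[2]=?,scc[3]=0,scc[4]=?,scc[5]=0,scc[6]=?

step 1: low=(low[0]=0,low[1]=1,low[2]=?,low[3]=2,low[4]=?,low[5]=2,low[6]=?); scc=(scc[0]=?,scc[1]=?,scc[2]=?,scc[3]=?,scc[4]=?,scc[5]=?,scc[6]=?)
step 2: low=(low[0]=0,low[1]=1,low[2]=?,low[3]=2,low[4]=?,low[5]=2,low[6]=?); scc=(scc[0]=?,scc[1]=?,scc[2]=?,scc[3]=0,scc[4]=?,scc[5]=0,scc[6]=?)
step 3: low=(low[0]=0,low[1]=1,low[2]=?,low[3]=2,low[4]=?,low[5]=2,low[6]=?); scc=(scc[0]=?,scc[1]=1,scc[2]=?,scc[3]=0,scc[4]=?,scc[5]=0,scc[6]=?)
step 4: low=(low[0]=0,low[1]=1,low[2]=?,low[3]=2,low[4]=?,low[5]=2,low[6]=?); scc=(scc[0]=2,scc[1]=1,scc[2]=?,scc[3]=0,scc[4]=?,scc[5]=0,scc[6]=?)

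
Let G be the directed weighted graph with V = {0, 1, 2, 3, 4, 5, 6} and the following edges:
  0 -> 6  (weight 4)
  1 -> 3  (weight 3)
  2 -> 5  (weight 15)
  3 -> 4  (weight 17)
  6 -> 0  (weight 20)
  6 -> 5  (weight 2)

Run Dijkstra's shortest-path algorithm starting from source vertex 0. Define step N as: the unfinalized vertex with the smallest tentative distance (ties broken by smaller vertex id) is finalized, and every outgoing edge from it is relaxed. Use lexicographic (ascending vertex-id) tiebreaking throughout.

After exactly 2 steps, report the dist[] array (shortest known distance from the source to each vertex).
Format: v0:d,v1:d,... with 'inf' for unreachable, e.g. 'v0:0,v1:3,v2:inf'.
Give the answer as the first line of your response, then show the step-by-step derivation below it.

v0:0,v1:inf,v2:inf,v3:inf,v4:inf,v5:6,v6:4

step 1: dist = v0:0,v1:inf,v2:inf,v3:inf,v4:inf,v5:inf,v6:4
step 2: dist = v0:0,v1:inf,v2:inf,v3:inf,v4:inf,v5:6,v6:4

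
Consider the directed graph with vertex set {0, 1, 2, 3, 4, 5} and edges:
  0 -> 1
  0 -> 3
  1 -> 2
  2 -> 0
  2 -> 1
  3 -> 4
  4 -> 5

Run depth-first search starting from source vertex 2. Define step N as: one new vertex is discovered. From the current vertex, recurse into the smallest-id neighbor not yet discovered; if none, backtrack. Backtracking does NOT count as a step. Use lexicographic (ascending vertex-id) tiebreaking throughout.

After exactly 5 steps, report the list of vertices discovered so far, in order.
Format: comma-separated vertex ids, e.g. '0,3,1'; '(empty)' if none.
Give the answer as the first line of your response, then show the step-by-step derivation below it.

2,0,1,3,4

step 1: discover 2; path=2; order=2
step 2: discover 0; path=2>0; order=2,0
step 3: discover 1; path=2>0>1; order=2,0,1
step 4: discover 3; path=2>0>3; order=2,0,1,3
step 5: discover 4; path=2>0>3>4; order=2,0,1,3,4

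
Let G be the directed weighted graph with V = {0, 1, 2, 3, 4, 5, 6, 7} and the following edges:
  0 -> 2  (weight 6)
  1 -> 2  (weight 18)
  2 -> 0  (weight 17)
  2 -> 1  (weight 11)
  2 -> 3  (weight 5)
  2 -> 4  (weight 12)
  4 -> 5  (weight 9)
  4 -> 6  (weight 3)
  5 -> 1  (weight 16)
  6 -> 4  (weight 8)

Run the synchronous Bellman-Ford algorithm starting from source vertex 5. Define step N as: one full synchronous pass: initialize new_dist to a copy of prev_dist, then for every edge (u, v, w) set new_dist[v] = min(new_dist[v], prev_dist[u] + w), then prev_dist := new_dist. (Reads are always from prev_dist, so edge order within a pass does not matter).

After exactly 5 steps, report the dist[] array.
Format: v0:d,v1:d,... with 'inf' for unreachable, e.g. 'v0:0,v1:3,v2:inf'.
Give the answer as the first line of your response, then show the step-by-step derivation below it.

v0:51,v1:16,v2:34,v3:39,v4:46,v5:0,v6:49,v7:inf

step 1: dist = v0:inf,v1:16,v2:inf,v3:inf,v4:inf,v5:0,v6:inf,v7:inf
step 2: dist = v0:inf,v1:16,v2:34,v3:inf,v4:inf,v5:0,v6:inf,v7:inf
step 3: dist = v0:51,v1:16,v2:34,v3:39,v4:46,v5:0,v6:inf,v7:inf
step 4: dist = v0:51,v1:16,v2:34,v3:39,v4:46,v5:0,v6:49,v7:inf
step 5: dist = v0:51,v1:16,v2:34,v3:39,v4:46,v5:0,v6:49,v7:inf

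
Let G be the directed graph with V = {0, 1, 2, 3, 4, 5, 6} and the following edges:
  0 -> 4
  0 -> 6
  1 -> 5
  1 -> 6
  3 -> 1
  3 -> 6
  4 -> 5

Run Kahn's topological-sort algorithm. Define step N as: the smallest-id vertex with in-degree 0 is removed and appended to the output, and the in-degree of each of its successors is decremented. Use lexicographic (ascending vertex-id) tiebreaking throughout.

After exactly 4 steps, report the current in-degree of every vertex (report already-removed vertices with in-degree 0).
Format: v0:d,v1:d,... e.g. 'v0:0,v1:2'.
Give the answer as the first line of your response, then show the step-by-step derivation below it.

v0:0,v1:0,v2:0,v3:0,v4:0,v5:1,v6:0

step 1: output 0; order=[0]; indeg=(0,1,0,0,0,2,2)
step 2: output 2; order=[0,2]; indeg=(0,1,0,0,0,2,2)
step 3: output 3; order=[0,2,3]; indeg=(0,0,0,0,0,2,1)
step 4: output 1; order=[0,2,3,1]; indeg=(0,0,0,0,0,1,0)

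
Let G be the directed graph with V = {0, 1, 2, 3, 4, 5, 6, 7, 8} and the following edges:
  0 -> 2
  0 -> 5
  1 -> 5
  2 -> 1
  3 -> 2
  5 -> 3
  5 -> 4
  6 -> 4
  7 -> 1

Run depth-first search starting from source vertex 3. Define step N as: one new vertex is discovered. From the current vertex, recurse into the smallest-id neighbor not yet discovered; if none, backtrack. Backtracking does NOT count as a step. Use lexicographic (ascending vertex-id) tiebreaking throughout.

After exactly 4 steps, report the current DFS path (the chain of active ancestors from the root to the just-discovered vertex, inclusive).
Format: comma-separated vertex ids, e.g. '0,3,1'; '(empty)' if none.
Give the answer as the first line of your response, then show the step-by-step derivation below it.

3,2,1,5

step 1: discover 3; path=3; order=3
step 2: discover 2; path=3>2; order=3,2
step 3: discover 1; path=3>2>1; order=3,2,1
step 4: discover 5; path=3>2>1>5; order=3,2,1,5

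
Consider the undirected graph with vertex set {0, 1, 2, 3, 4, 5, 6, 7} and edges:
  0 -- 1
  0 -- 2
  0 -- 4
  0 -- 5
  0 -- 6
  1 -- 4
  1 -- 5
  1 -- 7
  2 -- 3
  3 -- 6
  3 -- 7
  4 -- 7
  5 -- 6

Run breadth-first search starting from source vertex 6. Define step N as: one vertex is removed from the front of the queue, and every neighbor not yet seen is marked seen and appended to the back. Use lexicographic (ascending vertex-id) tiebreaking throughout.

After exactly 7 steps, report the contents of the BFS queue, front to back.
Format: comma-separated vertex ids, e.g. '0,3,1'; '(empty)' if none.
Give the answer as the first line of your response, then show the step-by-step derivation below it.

7

step 1: dequeue 6; queue=[0,3,5]; order=6
step 2: dequeue 0; queue=[3,5,1,2,4]; order=6,0
step 3: dequeue 3; queue=[5,1,2,4,7]; order=6,0,3
step 4: dequeue 5; queue=[1,2,4,7]; order=6,0,3,5
step 5: dequeue 1; queue=[2,4,7]; order=6,0,3,5,1
step 6: dequeue 2; queue=[4,7]; order=6,0,3,5,1,2
step 7: dequeue 4; queue=[7]; order=6,0,3,5,1,2,4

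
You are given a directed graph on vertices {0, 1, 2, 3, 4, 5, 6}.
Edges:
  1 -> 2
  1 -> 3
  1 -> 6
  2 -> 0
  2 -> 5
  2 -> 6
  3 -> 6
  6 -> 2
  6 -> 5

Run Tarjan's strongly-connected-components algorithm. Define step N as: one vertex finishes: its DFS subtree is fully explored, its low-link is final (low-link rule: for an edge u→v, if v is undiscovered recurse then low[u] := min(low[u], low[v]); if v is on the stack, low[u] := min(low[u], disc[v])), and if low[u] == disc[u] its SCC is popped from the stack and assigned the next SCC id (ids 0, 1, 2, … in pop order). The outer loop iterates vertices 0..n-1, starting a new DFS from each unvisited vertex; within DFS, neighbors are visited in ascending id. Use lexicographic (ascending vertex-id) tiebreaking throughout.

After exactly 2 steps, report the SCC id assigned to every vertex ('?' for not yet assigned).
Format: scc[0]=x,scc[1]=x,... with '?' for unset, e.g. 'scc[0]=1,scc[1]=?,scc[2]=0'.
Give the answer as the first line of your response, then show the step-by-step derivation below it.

scc[0]=0,scc[1]=?,scc[2]=?,scc[3]=?,scc[4]=?,scc[5]=1,scc[6]=?

step 1: low=(low[0]=0,low[1]=?,low[2]=?,low[3]=?,low[4]=?,low[5]=?,low[6]=?); scc=(scc[0]=0,scc[1]=?,scc[2]=?,scc[3]=?,scc[4]=?,scc[5]=?,scc[6]=?)
step 2: low=(low[0]=0,low[1]=1,low[2]=2,low[3]=?,low[4]=?,low[5]=3,low[6]=?); scc=(scc[0]=0,scc[1]=?,scc[2]=?,scc[3]=?,scc[4]=?,scc[5]=1,scc[6]=?)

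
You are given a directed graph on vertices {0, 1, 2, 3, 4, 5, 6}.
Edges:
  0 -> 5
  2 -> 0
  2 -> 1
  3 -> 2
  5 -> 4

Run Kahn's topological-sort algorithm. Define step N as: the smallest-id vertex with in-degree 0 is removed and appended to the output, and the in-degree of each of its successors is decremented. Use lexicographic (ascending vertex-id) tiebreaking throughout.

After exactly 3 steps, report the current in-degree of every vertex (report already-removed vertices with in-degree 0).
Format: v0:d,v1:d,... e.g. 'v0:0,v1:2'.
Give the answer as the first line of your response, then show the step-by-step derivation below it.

v0:0,v1:0,v2:0,v3:0,v4:1,v5:0,v6:0

step 1: output 3; order=[3]; indeg=(1,1,0,0,1,1,0)
step 2: output 2; order=[3,2]; indeg=(0,0,0,0,1,1,0)
step 3: output 0; order=[3,2,0]; indeg=(0,0,0,0,1,0,0)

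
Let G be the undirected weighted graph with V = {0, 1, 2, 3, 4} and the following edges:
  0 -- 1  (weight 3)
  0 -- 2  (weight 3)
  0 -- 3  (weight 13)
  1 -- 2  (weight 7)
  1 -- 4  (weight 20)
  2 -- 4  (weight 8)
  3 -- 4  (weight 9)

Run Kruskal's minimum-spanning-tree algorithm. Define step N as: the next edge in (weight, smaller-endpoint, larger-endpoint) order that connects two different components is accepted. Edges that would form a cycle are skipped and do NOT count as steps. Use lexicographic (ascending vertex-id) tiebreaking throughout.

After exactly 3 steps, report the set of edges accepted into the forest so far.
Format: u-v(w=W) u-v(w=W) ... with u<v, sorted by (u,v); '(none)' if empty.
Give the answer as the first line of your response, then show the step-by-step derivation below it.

0-1(w=3) 0-2(w=3) 2-4(w=8)

step 1: add edge 0-1 (w=3); MST = {0-1(w=3)}
step 2: add edge 0-2 (w=3); MST = {0-1(w=3) 0-2(w=3)}
step 3: add edge 2-4 (w=8); MST = {0-1(w=3) 0-2(w=3) 2-4(w=8)}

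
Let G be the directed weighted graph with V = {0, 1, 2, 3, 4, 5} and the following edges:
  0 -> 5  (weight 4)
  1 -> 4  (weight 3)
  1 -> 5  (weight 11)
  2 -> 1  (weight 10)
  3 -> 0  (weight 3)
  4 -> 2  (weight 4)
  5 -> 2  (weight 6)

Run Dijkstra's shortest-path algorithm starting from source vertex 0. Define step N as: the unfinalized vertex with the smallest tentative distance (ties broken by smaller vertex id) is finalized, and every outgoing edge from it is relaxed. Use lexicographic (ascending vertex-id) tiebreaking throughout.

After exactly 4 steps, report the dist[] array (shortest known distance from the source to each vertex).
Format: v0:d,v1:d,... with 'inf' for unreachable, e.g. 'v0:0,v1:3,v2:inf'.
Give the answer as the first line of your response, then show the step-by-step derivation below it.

v0:0,v1:20,v2:10,v3:inf,v4:23,v5:4

step 1: dist = v0:0,v1:inf,v2:inf,v3:inf,v4:inf,v5:4
step 2: dist = v0:0,v1:inf,v2:10,v3:inf,v4:inf,v5:4
step 3: dist = v0:0,v1:20,v2:10,v3:inf,v4:inf,v5:4
step 4: dist = v0:0,v1:20,v2:10,v3:inf,v4:23,v5:4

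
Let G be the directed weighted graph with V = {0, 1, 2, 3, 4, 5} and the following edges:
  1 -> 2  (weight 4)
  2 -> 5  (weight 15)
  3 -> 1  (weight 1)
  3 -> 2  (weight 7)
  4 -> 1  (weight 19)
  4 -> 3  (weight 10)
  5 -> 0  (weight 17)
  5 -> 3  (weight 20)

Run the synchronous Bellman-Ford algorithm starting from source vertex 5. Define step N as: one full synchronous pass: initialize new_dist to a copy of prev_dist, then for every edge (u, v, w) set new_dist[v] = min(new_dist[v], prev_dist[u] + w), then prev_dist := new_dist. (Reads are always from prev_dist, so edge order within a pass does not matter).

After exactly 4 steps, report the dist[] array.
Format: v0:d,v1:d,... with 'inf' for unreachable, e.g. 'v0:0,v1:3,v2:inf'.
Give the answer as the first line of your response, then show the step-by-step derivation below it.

v0:17,v1:21,v2:25,v3:20,v4:inf,v5:0

step 1: dist = v0:17,v1:inf,v2:inf,v3:20,v4:inf,v5:0
step 2: dist = v0:17,v1:21,v2:27,v3:20,v4:inf,v5:0
step 3: dist = v0:17,v1:21,v2:25,v3:20,v4:inf,v5:0
step 4: dist = v0:17,v1:21,v2:25,v3:20,v4:inf,v5:0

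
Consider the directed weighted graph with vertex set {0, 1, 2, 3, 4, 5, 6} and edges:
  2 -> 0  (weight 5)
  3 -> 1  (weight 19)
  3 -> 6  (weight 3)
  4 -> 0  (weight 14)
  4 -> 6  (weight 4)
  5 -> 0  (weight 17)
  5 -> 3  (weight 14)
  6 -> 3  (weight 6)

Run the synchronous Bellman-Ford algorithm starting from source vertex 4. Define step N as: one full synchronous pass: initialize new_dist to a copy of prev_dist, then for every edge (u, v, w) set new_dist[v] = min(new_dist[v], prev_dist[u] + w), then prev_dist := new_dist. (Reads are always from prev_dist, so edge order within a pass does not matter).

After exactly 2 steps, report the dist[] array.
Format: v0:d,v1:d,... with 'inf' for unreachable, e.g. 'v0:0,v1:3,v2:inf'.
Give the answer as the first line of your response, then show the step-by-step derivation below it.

v0:14,v1:inf,v2:inf,v3:10,v4:0,v5:inf,v6:4

step 1: dist = v0:14,v1:inf,v2:inf,v3:inf,v4:0,v5:inf,v6:4
step 2: dist = v0:14,v1:inf,v2:inf,v3:10,v4:0,v5:inf,v6:4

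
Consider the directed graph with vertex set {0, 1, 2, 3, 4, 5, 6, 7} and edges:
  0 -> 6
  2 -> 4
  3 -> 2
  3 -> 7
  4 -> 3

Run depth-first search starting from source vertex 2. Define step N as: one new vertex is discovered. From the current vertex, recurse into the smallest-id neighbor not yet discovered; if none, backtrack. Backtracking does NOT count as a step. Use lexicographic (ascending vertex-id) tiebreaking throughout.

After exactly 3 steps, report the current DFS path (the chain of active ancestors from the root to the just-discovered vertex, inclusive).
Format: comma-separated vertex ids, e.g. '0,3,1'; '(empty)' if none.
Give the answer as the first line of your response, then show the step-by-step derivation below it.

2,4,3

step 1: discover 2; path=2; order=2
step 2: discover 4; path=2>4; order=2,4
step 3: discover 3; path=2>4>3; order=2,4,3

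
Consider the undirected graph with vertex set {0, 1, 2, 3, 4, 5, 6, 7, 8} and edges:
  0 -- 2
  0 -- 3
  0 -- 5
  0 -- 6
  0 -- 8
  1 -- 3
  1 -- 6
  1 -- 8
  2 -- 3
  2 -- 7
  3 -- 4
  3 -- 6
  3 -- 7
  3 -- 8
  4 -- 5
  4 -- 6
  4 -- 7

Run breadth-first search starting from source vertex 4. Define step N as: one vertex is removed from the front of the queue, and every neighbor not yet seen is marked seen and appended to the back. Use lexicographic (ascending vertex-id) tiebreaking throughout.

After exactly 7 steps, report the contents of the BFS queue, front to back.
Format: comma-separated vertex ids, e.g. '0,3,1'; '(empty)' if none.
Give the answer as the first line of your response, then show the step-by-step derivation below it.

2,8

step 1: dequeue 4; queue=[3,5,6,7]; order=4
step 2: dequeue 3; queue=[5,6,7,0,1,2,8]; order=4,3
step 3: dequeue 5; queue=[6,7,0,1,2,8]; order=4,3,5
step 4: dequeue 6; queue=[7,0,1,2,8]; order=4,3,5,6
step 5: dequeue 7; queue=[0,1,2,8]; order=4,3,5,6,7
step 6: dequeue 0; queue=[1,2,8]; order=4,3,5,6,7,0
step 7: dequeue 1; queue=[2,8]; order=4,3,5,6,7,0,1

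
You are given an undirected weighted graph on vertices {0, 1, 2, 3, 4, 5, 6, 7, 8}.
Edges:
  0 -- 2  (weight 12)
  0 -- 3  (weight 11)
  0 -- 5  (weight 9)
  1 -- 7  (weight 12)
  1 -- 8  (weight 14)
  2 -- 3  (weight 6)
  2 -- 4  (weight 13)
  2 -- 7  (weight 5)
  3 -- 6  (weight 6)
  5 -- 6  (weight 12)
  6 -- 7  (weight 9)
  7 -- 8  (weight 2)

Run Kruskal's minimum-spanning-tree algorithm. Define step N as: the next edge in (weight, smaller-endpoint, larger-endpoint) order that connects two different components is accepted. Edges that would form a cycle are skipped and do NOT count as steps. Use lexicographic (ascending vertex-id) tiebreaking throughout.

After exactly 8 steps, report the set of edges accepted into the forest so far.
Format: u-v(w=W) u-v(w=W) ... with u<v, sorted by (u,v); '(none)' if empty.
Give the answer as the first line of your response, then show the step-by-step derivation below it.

0-3(w=11) 0-5(w=9) 1-7(w=12) 2-3(w=6) 2-4(w=13) 2-7(w=5) 3-6(w=6) 7-8(w=2)

step 1: add edge 7-8 (w=2); MST = {7-8(w=2)}
step 2: add edge 2-7 (w=5); MST = {2-7(w=5) 7-8(w=2)}
step 3: add edge 2-3 (w=6); MST = {2-3(w=6) 2-7(w=5) 7-8(w=2)}
step 4: add edge 3-6 (w=6); MST = {2-3(w=6) 2-7(w=5) 3-6(w=6) 7-8(w=2)}
step 5: add edge 0-5 (w=9); MST = {0-5(w=9) 2-3(w=6) 2-7(w=5) 3-6(w=6) 7-8(w=2)}
step 6: add edge 0-3 (w=11); MST = {0-3(w=11) 0-5(w=9) 2-3(w=6) 2-7(w=5) 3-6(w=6) 7-8(w=2)}
step 7: add edge 1-7 (w=12); MST = {0-3(w=11) 0-5(w=9) 1-7(w=12) 2-3(w=6) 2-7(w=5) 3-6(w=6) 7-8(w=2)}
step 8: add edge 2-4 (w=13); MST = {0-3(w=11) 0-5(w=9) 1-7(w=12) 2-3(w=6) 2-4(w=13) 2-7(w=5) 3-6(w=6) 7-8(w=2)}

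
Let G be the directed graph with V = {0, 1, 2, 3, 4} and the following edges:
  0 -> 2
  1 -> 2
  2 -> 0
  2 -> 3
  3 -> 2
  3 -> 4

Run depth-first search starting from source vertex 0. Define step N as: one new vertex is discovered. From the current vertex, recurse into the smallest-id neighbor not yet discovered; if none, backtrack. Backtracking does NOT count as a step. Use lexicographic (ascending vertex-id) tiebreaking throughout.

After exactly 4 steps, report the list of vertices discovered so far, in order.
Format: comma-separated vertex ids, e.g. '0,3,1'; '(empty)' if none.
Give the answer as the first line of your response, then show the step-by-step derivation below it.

0,2,3,4

step 1: discover 0; path=0; order=0
step 2: discover 2; path=0>2; order=0,2
step 3: discover 3; path=0>2>3; order=0,2,3
step 4: discover 4; path=0>2>3>4; order=0,2,3,4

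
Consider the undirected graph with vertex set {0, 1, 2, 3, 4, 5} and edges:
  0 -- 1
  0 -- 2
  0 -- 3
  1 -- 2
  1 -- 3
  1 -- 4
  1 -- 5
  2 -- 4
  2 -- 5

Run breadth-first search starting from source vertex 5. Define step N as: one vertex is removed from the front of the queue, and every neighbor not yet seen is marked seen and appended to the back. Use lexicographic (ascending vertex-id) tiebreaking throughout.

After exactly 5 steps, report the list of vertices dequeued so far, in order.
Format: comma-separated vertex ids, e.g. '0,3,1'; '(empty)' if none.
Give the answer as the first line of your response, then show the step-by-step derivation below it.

5,1,2,0,3

step 1: dequeue 5; queue=[1,2]; order=5
step 2: dequeue 1; queue=[2,0,3,4]; order=5,1
step 3: dequeue 2; queue=[0,3,4]; order=5,1,2
step 4: dequeue 0; queue=[3,4]; order=5,1,2,0
step 5: dequeue 3; queue=[4]; order=5,1,2,0,3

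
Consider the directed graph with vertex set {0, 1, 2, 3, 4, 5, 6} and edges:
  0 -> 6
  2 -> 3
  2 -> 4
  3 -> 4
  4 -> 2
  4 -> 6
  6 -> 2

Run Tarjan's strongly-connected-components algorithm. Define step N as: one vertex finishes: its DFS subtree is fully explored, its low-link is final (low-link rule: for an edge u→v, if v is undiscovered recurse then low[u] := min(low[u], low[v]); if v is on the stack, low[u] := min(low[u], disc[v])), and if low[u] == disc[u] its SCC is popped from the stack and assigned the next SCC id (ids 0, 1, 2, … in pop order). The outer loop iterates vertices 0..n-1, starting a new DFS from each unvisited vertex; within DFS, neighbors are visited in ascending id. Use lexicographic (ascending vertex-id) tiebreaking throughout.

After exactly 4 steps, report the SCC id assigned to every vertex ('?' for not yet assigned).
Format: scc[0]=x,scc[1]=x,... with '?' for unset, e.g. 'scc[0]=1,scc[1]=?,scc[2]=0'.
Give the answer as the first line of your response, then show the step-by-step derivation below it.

scc[0]=?,scc[1]=?,scc[2]=0,scc[3]=0,scc[4]=0,scc[5]=?,scc[6]=0

step 1: low=(low[0]=0,low[1]=?,low[2]=2,low[3]=3,low[4]=1,low[5]=?,low[6]=1); scc=(scc[0]=?,scc[1]=?,scc[2]=?,scc[3]=?,scc[4]=?,scc[5]=?,scc[6]=?)
step 2: low=(low[0]=0,low[1]=?,low[2]=2,low[3]=1,low[4]=1,low[5]=?,low[6]=1); scc=(scc[0]=?,scc[1]=?,scc[2]=?,scc[3]=?,scc[4]=?,scc[5]=?,scc[6]=?)
step 3: low=(low[0]=0,low[1]=?,low[2]=1,low[3]=1,low[4]=1,low[5]=?,low[6]=1); scc=(scc[0]=?,scc[1]=?,scc[2]=?,scc[3]=?,scc[4]=?,scc[5]=?,scc[6]=?)
step 4: low=(low[0]=0,low[1]=?,low[2]=1,low[3]=1,low[4]=1,low[5]=?,low[6]=1); scc=(scc[0]=?,scc[1]=?,scc[2]=0,scc[3]=0,scc[4]=0,scc[5]=?,scc[6]=0)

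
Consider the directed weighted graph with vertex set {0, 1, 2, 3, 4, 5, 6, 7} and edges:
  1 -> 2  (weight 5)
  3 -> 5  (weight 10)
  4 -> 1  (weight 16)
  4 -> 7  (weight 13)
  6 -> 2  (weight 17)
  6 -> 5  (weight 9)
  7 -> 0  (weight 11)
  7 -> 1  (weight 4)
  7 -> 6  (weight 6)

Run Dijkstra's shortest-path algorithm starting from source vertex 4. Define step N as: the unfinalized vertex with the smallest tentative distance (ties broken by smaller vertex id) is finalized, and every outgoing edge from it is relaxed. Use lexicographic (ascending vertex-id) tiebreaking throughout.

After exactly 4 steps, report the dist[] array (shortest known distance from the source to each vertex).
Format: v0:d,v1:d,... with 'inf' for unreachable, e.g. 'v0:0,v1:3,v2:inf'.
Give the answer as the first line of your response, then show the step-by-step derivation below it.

v0:24,v1:16,v2:21,v3:inf,v4:0,v5:28,v6:19,v7:13

step 1: dist = v0:inf,v1:16,v2:inf,v3:inf,v4:0,v5:inf,v6:inf,v7:13
step 2: dist = v0:24,v1:16,v2:inf,v3:inf,v4:0,v5:inf,v6:19,v7:13
step 3: dist = v0:24,v1:16,v2:21,v3:inf,v4:0,v5:inf,v6:19,v7:13
step 4: dist = v0:24,v1:16,v2:21,v3:inf,v4:0,v5:28,v6:19,v7:13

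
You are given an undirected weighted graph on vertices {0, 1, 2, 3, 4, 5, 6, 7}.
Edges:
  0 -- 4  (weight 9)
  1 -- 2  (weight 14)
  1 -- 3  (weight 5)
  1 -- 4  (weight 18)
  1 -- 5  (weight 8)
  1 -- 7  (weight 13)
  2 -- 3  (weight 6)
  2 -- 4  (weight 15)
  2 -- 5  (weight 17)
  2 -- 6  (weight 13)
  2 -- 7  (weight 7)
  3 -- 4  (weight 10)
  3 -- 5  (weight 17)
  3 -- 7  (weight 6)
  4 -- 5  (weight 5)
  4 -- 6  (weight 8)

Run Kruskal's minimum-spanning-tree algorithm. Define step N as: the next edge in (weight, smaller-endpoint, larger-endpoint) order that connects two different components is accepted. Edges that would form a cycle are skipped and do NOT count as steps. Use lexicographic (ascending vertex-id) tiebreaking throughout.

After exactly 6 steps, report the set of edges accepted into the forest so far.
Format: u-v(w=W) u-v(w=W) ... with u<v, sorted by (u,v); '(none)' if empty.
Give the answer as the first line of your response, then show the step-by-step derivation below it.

1-3(w=5) 1-5(w=8) 2-3(w=6) 3-7(w=6) 4-5(w=5) 4-6(w=8)

step 1: add edge 1-3 (w=5); MST = {1-3(w=5)}
step 2: add edge 4-5 (w=5); MST = {1-3(w=5) 4-5(w=5)}
step 3: add edge 2-3 (w=6); MST = {1-3(w=5) 2-3(w=6) 4-5(w=5)}
step 4: add edge 3-7 (w=6); MST = {1-3(w=5) 2-3(w=6) 3-7(w=6) 4-5(w=5)}
step 5: add edge 1-5 (w=8); MST = {1-3(w=5) 1-5(w=8) 2-3(w=6) 3-7(w=6) 4-5(w=5)}
step 6: add edge 4-6 (w=8); MST = {1-3(w=5) 1-5(w=8) 2-3(w=6) 3-7(w=6) 4-5(w=5) 4-6(w=8)}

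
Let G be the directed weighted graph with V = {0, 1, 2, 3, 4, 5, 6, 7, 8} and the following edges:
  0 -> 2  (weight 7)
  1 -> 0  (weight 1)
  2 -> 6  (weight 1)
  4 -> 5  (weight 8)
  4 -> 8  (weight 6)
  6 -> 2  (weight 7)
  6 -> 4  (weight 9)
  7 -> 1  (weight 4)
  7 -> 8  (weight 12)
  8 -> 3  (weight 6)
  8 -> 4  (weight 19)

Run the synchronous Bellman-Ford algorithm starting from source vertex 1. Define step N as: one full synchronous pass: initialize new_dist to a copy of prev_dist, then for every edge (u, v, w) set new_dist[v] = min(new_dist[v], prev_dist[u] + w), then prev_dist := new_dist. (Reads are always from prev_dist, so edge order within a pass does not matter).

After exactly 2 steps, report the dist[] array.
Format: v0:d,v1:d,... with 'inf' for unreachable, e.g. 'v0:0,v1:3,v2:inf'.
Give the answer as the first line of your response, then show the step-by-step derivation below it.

v0:1,v1:0,v2:8,v3:inf,v4:inf,v5:inf,v6:inf,v7:inf,v8:inf

step 1: dist = v0:1,v1:0,v2:inf,v3:inf,v4:inf,v5:inf,v6:inf,v7:inf,v8:inf
step 2: dist = v0:1,v1:0,v2:8,v3:inf,v4:inf,v5:inf,v6:inf,v7:inf,v8:inf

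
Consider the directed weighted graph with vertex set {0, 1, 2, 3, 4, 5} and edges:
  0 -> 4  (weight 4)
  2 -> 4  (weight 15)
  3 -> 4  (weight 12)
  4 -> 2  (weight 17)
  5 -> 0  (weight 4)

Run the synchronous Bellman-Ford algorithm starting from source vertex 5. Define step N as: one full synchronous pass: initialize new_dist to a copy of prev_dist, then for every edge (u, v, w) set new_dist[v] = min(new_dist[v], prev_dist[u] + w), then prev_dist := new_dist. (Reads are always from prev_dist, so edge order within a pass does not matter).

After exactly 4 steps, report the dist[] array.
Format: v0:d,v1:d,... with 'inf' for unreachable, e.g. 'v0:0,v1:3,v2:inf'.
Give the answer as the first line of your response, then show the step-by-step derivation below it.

v0:4,v1:inf,v2:25,v3:inf,v4:8,v5:0

step 1: dist = v0:4,v1:inf,v2:inf,v3:inf,v4:inf,v5:0
step 2: dist = v0:4,v1:inf,v2:inf,v3:inf,v4:8,v5:0
step 3: dist = v0:4,v1:inf,v2:25,v3:inf,v4:8,v5:0
step 4: dist = v0:4,v1:inf,v2:25,v3:inf,v4:8,v5:0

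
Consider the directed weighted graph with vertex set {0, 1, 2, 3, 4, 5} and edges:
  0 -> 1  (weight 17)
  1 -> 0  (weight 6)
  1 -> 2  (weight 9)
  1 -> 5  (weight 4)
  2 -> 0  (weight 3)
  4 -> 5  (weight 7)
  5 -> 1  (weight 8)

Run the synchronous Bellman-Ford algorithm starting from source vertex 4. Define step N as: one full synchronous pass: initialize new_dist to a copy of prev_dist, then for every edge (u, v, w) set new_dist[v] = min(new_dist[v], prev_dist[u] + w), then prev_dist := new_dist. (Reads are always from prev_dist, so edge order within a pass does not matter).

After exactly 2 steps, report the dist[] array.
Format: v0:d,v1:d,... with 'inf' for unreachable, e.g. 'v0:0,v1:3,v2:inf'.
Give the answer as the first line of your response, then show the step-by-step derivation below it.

v0:inf,v1:15,v2:inf,v3:inf,v4:0,v5:7

step 1: dist = v0:inf,v1:inf,v2:inf,v3:inf,v4:0,v5:7
step 2: dist = v0:inf,v1:15,v2:inf,v3:inf,v4:0,v5:7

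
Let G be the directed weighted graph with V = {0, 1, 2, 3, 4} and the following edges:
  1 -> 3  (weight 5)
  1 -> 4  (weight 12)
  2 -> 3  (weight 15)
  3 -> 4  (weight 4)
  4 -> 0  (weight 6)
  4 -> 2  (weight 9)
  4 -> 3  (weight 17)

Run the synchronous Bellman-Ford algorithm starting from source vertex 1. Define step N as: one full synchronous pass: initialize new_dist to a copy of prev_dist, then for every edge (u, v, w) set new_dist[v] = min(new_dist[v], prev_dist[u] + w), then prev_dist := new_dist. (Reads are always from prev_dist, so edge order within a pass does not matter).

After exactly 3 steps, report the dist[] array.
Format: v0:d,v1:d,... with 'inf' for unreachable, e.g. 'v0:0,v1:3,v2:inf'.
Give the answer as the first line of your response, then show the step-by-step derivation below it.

v0:15,v1:0,v2:18,v3:5,v4:9

step 1: dist = v0:inf,v1:0,v2:inf,v3:5,v4:12
step 2: dist = v0:18,v1:0,v2:21,v3:5,v4:9
step 3: dist = v0:15,v1:0,v2:18,v3:5,v4:9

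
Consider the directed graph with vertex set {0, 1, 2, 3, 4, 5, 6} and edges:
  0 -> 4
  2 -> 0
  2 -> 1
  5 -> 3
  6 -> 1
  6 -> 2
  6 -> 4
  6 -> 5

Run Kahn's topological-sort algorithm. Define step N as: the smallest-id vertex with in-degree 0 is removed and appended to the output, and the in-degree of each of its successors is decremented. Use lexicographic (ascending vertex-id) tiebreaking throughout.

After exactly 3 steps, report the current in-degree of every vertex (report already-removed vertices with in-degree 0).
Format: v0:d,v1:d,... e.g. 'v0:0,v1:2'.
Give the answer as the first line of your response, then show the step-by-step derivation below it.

v0:0,v1:0,v2:0,v3:1,v4:0,v5:0,v6:0

step 1: output 6; order=[6]; indeg=(1,1,0,1,1,0,0)
step 2: output 2; order=[6,2]; indeg=(0,0,0,1,1,0,0)
step 3: output 0; order=[6,2,0]; indeg=(0,0,0,1,0,0,0)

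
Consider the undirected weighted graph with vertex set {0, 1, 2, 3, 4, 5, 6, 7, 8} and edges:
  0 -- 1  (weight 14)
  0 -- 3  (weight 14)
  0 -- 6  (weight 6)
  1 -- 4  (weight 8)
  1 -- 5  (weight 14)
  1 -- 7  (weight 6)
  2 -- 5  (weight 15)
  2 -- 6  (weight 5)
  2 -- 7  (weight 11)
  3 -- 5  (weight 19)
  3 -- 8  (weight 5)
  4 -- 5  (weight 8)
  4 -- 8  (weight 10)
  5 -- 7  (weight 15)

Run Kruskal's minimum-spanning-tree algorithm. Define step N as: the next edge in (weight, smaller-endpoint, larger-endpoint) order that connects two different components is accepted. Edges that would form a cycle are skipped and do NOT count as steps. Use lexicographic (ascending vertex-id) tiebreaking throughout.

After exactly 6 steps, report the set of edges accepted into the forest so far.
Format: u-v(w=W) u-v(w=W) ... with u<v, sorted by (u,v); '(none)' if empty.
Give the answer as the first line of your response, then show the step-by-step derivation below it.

0-6(w=6) 1-4(w=8) 1-7(w=6) 2-6(w=5) 3-8(w=5) 4-5(w=8)

step 1: add edge 2-6 (w=5); MST = {2-6(w=5)}
step 2: add edge 3-8 (w=5); MST = {2-6(w=5) 3-8(w=5)}
step 3: add edge 0-6 (w=6); MST = {0-6(w=6) 2-6(w=5) 3-8(w=5)}
step 4: add edge 1-7 (w=6); MST = {0-6(w=6) 1-7(w=6) 2-6(w=5) 3-8(w=5)}
step 5: add edge 1-4 (w=8); MST = {0-6(w=6) 1-4(w=8) 1-7(w=6) 2-6(w=5) 3-8(w=5)}
step 6: add edge 4-5 (w=8); MST = {0-6(w=6) 1-4(w=8) 1-7(w=6) 2-6(w=5) 3-8(w=5) 4-5(w=8)}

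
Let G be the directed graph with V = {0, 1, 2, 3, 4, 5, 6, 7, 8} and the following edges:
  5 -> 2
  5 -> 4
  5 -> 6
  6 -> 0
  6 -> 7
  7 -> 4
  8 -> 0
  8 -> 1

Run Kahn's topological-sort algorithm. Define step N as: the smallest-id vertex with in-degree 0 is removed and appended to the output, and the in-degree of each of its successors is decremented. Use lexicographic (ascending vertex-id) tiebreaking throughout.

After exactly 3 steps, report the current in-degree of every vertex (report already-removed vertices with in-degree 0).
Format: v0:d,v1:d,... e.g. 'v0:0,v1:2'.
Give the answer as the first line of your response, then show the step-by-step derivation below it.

v0:2,v1:1,v2:0,v3:0,v4:1,v5:0,v6:0,v7:1,v8:0

step 1: output 3; order=[3]; indeg=(2,1,1,0,2,0,1,1,0)
step 2: output 5; order=[3,5]; indeg=(2,1,0,0,1,0,0,1,0)
step 3: output 2; order=[3,5,2]; indeg=(2,1,0,0,1,0,0,1,0)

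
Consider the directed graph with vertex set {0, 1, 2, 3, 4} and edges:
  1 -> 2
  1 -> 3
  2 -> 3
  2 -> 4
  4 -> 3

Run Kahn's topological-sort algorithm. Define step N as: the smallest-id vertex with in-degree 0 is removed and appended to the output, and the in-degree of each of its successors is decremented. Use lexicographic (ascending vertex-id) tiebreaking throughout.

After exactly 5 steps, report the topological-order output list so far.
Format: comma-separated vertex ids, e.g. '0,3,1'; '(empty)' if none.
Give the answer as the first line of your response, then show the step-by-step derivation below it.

0,1,2,4,3

step 1: output 0; order=[0]; indeg=(0,0,1,3,1)
step 2: output 1; order=[0,1]; indeg=(0,0,0,2,1)
step 3: output 2; order=[0,1,2]; indeg=(0,0,0,1,0)
step 4: output 4; order=[0,1,2,4]; indeg=(0,0,0,0,0)
step 5: output 3; order=[0,1,2,4,3]; indeg=(0,0,0,0,0)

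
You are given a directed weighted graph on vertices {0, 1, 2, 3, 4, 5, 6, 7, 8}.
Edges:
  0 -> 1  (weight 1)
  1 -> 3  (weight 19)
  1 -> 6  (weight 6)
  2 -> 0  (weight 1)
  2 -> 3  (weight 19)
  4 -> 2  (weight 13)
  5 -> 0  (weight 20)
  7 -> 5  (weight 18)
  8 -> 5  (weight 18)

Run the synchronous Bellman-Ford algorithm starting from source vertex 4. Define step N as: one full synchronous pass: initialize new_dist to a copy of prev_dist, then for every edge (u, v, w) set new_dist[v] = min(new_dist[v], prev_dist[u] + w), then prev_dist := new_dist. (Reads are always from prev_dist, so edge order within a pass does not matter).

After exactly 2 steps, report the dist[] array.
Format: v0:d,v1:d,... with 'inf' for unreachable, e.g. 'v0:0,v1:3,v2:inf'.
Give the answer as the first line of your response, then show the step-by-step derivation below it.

v0:14,v1:inf,v2:13,v3:32,v4:0,v5:inf,v6:inf,v7:inf,v8:inf

step 1: dist = v0:inf,v1:inf,v2:13,v3:inf,v4:0,v5:inf,v6:inf,v7:inf,v8:inf
step 2: dist = v0:14,v1:inf,v2:13,v3:32,v4:0,v5:inf,v6:inf,v7:inf,v8:inf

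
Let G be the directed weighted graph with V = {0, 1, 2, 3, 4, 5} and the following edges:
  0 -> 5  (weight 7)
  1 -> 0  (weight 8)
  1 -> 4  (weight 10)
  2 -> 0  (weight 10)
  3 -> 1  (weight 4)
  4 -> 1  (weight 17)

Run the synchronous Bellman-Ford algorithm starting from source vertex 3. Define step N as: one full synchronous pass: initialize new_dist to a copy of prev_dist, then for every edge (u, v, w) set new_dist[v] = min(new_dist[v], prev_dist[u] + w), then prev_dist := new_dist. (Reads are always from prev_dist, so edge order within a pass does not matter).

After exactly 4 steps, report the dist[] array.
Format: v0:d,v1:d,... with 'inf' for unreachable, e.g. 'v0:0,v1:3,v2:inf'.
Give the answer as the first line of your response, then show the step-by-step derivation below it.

v0:12,v1:4,v2:inf,v3:0,v4:14,v5:19

step 1: dist = v0:inf,v1:4,v2:inf,v3:0,v4:inf,v5:inf
step 2: dist = v0:12,v1:4,v2:inf,v3:0,v4:14,v5:inf
step 3: dist = v0:12,v1:4,v2:inf,v3:0,v4:14,v5:19
step 4: dist = v0:12,v1:4,v2:inf,v3:0,v4:14,v5:19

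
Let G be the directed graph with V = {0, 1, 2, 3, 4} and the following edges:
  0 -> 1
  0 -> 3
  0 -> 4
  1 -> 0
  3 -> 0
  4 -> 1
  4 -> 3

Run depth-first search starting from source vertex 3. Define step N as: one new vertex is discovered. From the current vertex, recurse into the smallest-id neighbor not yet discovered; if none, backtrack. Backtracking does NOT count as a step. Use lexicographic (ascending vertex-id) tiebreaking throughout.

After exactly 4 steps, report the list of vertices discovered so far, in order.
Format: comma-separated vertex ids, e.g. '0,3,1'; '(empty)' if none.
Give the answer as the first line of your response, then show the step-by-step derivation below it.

3,0,1,4

step 1: discover 3; path=3; order=3
step 2: discover 0; path=3>0; order=3,0
step 3: discover 1; path=3>0>1; order=3,0,1
step 4: discover 4; path=3>0>4; order=3,0,1,4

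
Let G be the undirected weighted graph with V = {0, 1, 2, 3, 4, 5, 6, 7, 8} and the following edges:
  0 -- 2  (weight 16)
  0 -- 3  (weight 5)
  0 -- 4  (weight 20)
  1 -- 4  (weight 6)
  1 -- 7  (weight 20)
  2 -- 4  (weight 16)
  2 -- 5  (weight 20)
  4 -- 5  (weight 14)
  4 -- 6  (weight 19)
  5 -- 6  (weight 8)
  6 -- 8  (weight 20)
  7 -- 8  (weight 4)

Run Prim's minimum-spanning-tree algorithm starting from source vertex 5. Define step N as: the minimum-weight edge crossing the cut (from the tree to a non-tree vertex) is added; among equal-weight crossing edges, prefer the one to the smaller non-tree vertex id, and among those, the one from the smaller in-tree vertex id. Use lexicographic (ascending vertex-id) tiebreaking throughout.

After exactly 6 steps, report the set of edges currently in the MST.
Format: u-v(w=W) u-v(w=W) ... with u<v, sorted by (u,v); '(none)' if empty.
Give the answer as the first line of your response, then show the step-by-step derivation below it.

0-2(w=16) 0-3(w=5) 1-4(w=6) 2-4(w=16) 4-5(w=14) 5-6(w=8)

step 1: add edge 5-6 (w=8); MST = {5-6(w=8)}
step 2: add edge 4-5 (w=14); MST = {4-5(w=14) 5-6(w=8)}
step 3: add edge 1-4 (w=6); MST = {1-4(w=6) 4-5(w=14) 5-6(w=8)}
step 4: add edge 2-4 (w=16); MST = {1-4(w=6) 2-4(w=16) 4-5(w=14) 5-6(w=8)}
step 5: add edge 0-2 (w=16); MST = {0-2(w=16) 1-4(w=6) 2-4(w=16) 4-5(w=14) 5-6(w=8)}
step 6: add edge 0-3 (w=5); MST = {0-2(w=16) 0-3(w=5) 1-4(w=6) 2-4(w=16) 4-5(w=14) 5-6(w=8)}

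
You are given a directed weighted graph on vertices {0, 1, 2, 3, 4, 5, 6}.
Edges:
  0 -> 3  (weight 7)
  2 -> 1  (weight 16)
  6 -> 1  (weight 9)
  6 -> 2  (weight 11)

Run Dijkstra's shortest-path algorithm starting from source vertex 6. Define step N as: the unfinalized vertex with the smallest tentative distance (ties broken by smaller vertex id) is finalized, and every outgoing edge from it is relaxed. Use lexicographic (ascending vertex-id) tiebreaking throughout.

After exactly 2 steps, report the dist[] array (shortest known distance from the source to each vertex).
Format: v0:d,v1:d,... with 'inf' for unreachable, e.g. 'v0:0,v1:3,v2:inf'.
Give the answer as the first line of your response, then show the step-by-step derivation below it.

v0:inf,v1:9,v2:11,v3:inf,v4:inf,v5:inf,v6:0

step 1: dist = v0:inf,v1:9,v2:11,v3:inf,v4:inf,v5:inf,v6:0
step 2: dist = v0:inf,v1:9,v2:11,v3:inf,v4:inf,v5:inf,v6:0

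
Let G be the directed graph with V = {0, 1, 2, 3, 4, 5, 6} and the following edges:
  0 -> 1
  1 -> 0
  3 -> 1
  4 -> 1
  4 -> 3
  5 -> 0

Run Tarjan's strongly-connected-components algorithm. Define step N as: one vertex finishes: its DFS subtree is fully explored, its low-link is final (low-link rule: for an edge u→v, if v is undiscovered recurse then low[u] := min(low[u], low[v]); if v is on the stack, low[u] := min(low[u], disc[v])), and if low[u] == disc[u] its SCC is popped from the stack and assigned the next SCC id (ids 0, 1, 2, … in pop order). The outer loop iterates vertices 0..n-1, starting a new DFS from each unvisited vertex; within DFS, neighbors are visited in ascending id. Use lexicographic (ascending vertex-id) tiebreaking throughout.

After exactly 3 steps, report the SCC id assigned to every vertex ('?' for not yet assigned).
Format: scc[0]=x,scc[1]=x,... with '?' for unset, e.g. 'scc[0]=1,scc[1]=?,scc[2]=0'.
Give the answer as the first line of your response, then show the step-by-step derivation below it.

scc[0]=0,scc[1]=0,scc[2]=1,scc[3]=?,scc[4]=?,scc[5]=?,scc[6]=?

step 1: low=(low[0]=0,low[1]=0,low[2]=?,low[3]=?,low[4]=?,low[5]=?,low[6]=?); scc=(scc[0]=?,scc[1]=?,scc[2]=?,scc[3]=?,scc[4]=?,scc[5]=?,scc[6]=?)
step 2: low=(low[0]=0,low[1]=0,low[2]=?,low[3]=?,low[4]=?,low[5]=?,low[6]=?); scc=(scc[0]=0,scc[1]=0,scc[2]=?,scc[3]=?,scc[4]=?,scc[5]=?,scc[6]=?)
step 3: low=(low[0]=0,low[1]=0,low[2]=2,low[3]=?,low[4]=?,low[5]=?,low[6]=?); scc=(scc[0]=0,scc[1]=0,scc[2]=1,scc[3]=?,scc[4]=?,scc[5]=?,scc[6]=?)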